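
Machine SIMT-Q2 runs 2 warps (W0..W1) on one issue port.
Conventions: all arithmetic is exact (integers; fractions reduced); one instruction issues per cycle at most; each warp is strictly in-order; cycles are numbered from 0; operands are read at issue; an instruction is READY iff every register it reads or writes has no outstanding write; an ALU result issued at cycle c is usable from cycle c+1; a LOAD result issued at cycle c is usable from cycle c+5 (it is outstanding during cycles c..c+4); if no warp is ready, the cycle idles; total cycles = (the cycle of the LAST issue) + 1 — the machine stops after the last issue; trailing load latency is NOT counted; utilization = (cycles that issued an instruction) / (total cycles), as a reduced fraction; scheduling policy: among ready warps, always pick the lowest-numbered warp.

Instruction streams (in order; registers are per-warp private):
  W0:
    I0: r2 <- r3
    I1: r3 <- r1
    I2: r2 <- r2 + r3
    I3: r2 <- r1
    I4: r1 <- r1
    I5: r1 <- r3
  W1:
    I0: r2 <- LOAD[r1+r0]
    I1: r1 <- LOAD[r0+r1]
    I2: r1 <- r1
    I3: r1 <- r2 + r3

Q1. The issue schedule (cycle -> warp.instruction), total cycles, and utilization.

cycle 0: W0.I0
cycle 1: W0.I1
cycle 2: W0.I2
cycle 3: W0.I3
cycle 4: W0.I4
cycle 5: W0.I5
cycle 6: W1.I0
cycle 7: W1.I1
cycle 8: idle
cycle 9: idle
cycle 10: idle
cycle 11: idle
cycle 12: W1.I2
cycle 13: W1.I3

Answer: 14 cycles, utilization 5/7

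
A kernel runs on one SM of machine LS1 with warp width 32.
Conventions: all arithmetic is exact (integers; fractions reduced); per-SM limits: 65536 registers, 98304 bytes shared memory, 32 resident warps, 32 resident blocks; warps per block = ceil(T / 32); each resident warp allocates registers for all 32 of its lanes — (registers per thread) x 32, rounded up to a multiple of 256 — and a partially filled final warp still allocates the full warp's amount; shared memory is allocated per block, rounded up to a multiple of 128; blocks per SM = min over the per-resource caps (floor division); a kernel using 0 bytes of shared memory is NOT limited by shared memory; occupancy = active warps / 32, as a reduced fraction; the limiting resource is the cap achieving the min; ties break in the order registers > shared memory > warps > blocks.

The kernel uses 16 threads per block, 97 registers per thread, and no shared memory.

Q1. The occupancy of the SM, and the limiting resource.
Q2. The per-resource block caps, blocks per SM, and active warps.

Answer: occupancy 19/32, limited by registers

registers: 19 blocks
shared memory: no limit (kernel uses none)
warps: 32 blocks
blocks: 32 blocks

Answer: 19 blocks, 19 active warps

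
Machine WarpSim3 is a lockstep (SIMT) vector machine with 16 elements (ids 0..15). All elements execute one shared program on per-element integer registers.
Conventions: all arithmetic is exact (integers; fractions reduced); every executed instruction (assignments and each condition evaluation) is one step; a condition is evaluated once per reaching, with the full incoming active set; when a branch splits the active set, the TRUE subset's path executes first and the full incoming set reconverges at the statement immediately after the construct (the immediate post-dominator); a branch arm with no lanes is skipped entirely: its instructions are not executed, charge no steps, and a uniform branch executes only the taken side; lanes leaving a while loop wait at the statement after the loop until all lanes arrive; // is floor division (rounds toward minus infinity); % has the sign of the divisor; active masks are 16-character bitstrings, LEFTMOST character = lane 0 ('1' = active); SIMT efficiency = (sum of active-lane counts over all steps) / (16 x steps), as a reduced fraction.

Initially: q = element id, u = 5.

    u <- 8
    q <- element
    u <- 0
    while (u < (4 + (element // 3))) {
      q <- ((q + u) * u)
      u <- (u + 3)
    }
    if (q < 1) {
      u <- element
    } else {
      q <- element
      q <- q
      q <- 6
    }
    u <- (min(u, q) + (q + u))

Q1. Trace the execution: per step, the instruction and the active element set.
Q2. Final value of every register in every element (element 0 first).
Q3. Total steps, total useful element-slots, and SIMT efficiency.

step 0: u <- 8                       1111111111111111
step 1: q <- element                 1111111111111111
step 2: u <- 0                       1111111111111111
step 3: eval (u < (4 + (element // 3))) 1111111111111111
step 4: q <- ((q + u) * u)           1111111111111111
step 5: u <- (u + 3)                 1111111111111111
step 6: eval (u < (4 + (element // 3))) 1111111111111111
step 7: q <- ((q + u) * u)           1111111111111111
step 8: u <- (u + 3)                 1111111111111111
step 9: eval (u < (4 + (element // 3))) 1111111111111111
step 10: q <- ((q + u) * u)           0000000001111111
step 11: u <- (u + 3)                 0000000001111111
step 12: eval (u < (4 + (element // 3))) 0000000001111111
step 13: eval (q < 1)                 1111111111111111
step 14: q <- element                 1111111111111111
step 15: q <- q                       1111111111111111
step 16: q <- 6                       1111111111111111
step 17: u <- (min(u, q) + (q + u))   1111111111111111

Answer: 18 steps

q: 6,6,6,6,6,6,6,6,6,6,6,6,6,6,6,6
u: 18,18,18,18,18,18,18,18,18,21,21,21,21,21,21,21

steps = 18; useful = 261; efficiency = 261/288 = 29/32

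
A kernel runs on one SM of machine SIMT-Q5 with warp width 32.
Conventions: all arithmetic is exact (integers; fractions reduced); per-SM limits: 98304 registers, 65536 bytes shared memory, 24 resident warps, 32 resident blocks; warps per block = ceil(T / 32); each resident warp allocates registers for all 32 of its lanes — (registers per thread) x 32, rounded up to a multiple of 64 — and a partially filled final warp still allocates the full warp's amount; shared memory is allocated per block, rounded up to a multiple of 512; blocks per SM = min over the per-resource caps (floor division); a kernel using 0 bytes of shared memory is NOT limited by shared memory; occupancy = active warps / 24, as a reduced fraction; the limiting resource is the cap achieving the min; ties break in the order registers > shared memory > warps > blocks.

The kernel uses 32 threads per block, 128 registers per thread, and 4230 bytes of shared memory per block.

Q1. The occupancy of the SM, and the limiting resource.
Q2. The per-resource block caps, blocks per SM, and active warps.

Answer: occupancy 7/12, limited by shared memory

registers: 24 blocks
shared memory: 14 blocks
warps: 24 blocks
blocks: 32 blocks

Answer: 14 blocks, 14 active warps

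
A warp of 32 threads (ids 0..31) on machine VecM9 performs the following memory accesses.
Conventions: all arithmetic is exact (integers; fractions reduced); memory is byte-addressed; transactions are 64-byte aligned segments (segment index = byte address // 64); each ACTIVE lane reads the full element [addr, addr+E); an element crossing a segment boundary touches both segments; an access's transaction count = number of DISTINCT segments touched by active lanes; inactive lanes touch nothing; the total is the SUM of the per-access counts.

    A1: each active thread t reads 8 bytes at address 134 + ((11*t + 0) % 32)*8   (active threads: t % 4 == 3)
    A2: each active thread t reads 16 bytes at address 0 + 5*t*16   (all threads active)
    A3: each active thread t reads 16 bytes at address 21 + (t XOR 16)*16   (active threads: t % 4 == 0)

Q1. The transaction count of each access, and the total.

A1: 4 transactions
A2: 32 transactions
A3: 8 transactions

Answer: 4,32,8; total 44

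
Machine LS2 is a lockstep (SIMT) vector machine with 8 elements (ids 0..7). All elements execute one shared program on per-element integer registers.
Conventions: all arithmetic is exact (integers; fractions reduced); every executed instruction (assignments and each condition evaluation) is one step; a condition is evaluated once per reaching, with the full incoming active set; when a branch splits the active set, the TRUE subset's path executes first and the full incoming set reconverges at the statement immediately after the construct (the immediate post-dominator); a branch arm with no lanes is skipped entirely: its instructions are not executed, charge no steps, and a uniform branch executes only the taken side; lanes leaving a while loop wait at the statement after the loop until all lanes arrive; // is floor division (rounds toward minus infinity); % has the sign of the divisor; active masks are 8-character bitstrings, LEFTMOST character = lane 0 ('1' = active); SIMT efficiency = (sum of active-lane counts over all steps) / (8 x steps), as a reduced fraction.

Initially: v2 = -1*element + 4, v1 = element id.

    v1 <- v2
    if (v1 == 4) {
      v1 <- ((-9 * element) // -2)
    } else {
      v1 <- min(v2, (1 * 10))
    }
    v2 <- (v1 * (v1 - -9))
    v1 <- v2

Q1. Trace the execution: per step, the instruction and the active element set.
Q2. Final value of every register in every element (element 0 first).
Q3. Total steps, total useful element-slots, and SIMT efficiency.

step 0: v1 <- v2                     11111111
step 1: eval (v1 == 4)               11111111
step 2: v1 <- ((-9 * element) // -2) 10000000
step 3: v1 <- min(v2, (1 * 10))      01111111
step 4: v2 <- (v1 * (v1 - -9))       11111111
step 5: v1 <- v2                     11111111

Answer: 6 steps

v2: 0,36,22,10,0,-8,-14,-18
v1: 0,36,22,10,0,-8,-14,-18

steps = 6; useful = 40; efficiency = 40/48 = 5/6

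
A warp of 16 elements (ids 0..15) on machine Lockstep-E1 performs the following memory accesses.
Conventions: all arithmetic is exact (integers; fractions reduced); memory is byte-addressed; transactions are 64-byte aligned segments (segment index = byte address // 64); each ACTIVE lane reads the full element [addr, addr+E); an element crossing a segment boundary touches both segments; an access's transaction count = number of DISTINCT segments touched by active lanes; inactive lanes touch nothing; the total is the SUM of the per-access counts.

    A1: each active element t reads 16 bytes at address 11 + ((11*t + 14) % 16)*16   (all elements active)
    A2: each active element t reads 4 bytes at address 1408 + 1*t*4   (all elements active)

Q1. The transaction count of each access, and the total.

A1: 5 transactions
A2: 1 transaction

Answer: 5,1; total 6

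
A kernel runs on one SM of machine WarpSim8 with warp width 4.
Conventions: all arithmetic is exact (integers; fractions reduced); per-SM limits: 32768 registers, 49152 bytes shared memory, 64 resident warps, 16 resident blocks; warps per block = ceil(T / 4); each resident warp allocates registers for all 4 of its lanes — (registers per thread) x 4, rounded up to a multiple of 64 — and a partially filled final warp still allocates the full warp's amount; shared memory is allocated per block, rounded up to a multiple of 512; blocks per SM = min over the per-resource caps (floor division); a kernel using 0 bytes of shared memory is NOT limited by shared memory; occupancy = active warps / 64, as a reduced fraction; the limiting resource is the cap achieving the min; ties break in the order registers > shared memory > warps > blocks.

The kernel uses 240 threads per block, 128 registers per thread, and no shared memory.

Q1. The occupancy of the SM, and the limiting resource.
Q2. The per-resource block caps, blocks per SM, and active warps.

Answer: occupancy 15/16, limited by registers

registers: 1 block
shared memory: no limit (kernel uses none)
warps: 1 block
blocks: 16 blocks

Answer: 1 block, 60 active warps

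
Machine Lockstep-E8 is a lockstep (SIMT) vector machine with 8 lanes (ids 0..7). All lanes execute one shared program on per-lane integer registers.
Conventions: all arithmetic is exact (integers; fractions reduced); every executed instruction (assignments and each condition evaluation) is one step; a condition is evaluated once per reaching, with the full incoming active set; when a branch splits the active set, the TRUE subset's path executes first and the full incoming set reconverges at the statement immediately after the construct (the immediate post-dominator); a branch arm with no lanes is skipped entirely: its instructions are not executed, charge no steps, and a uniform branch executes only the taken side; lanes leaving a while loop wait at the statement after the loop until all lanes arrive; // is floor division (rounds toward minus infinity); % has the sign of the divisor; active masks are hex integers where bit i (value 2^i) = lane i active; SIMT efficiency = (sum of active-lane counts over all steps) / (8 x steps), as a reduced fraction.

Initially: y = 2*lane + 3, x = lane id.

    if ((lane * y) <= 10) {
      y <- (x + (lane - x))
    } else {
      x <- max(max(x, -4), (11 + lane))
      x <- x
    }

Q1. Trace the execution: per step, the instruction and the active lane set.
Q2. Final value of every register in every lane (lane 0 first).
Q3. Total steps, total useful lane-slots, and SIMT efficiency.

step 0: eval ((lane * y) <= 10)      0xff
step 1: y <- (x + (lane - x))        0x03
step 2: x <- max(max(x, -4), (11 + lane)) 0xfc
step 3: x <- x                       0xfc

Answer: 4 steps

y: 0,1,7,9,11,13,15,17
x: 0,1,13,14,15,16,17,18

steps = 4; useful = 22; efficiency = 22/32 = 11/16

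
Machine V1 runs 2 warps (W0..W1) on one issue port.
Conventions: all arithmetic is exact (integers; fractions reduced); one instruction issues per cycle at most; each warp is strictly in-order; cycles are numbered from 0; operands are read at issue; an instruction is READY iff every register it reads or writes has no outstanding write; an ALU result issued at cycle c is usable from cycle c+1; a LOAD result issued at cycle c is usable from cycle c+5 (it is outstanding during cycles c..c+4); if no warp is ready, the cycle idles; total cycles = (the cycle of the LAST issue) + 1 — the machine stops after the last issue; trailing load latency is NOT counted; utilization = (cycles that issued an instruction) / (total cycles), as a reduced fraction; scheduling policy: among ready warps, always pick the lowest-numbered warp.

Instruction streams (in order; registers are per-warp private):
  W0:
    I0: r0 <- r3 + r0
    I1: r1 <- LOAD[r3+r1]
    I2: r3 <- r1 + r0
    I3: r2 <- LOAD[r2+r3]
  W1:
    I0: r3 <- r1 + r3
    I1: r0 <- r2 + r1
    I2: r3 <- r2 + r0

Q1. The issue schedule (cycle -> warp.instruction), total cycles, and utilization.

cycle 0: W0.I0
cycle 1: W0.I1
cycle 2: W1.I0
cycle 3: W1.I1
cycle 4: W1.I2
cycle 5: idle
cycle 6: W0.I2
cycle 7: W0.I3

Answer: 8 cycles, utilization 7/8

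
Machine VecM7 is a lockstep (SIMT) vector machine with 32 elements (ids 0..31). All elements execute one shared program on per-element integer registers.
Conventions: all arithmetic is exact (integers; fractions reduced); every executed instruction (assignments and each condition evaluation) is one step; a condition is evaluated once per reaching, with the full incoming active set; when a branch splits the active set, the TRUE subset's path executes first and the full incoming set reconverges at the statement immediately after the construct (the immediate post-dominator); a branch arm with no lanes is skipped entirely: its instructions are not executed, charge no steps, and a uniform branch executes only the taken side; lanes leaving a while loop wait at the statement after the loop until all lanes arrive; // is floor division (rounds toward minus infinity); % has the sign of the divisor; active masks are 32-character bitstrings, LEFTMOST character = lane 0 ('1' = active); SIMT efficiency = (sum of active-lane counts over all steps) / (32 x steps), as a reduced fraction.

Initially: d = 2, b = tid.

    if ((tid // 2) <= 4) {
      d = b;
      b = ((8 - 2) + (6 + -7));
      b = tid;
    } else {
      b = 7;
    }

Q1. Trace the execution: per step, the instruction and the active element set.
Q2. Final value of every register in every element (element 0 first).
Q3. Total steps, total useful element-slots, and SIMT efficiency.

step 0: eval ((tid // 2) <= 4)       11111111111111111111111111111111
step 1: d <- b                       11111111110000000000000000000000
step 2: b <- ((8 - 2) + (6 + -7))    11111111110000000000000000000000
step 3: b <- tid                     11111111110000000000000000000000
step 4: b <- 7                       00000000001111111111111111111111

Answer: 5 steps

d: 0,1,2,3,4,5,6,7,8,9,2,2,2,2,2,2,2,2,2,2,2,2,2,2,2,2,2,2,2,2,2,2
b: 0,1,2,3,4,5,6,7,8,9,7,7,7,7,7,7,7,7,7,7,7,7,7,7,7,7,7,7,7,7,7,7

steps = 5; useful = 84; efficiency = 84/160 = 21/40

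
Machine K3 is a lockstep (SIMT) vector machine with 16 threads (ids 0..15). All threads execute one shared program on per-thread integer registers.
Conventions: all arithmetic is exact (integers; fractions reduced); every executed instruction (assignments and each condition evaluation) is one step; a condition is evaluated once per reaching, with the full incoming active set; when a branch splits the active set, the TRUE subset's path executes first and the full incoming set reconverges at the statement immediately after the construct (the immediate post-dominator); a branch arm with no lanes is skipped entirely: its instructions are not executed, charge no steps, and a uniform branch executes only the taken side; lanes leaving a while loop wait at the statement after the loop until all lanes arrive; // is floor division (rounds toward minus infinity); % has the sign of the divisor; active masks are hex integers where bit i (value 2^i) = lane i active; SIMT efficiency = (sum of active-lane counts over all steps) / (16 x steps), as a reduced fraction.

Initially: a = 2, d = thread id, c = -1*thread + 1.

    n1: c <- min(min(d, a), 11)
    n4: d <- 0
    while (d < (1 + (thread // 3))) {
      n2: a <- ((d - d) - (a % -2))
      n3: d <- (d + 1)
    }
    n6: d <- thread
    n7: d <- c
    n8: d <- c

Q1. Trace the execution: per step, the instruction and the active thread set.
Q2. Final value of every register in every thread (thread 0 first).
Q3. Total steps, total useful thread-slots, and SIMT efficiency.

step 0: c <- min(min(d, a), 11)      0xffff
step 1: d <- 0                       0xffff
step 2: eval (d < (1 + (thread // 3))) 0xffff
step 3: a <- ((d - d) - (a % -2))    0xffff
step 4: d <- (d + 1)                 0xffff
step 5: eval (d < (1 + (thread // 3))) 0xffff
step 6: a <- ((d - d) - (a % -2))    0xfff8
step 7: d <- (d + 1)                 0xfff8
step 8: eval (d < (1 + (thread // 3))) 0xfff8
step 9: a <- ((d - d) - (a % -2))    0xffc0
step 10: d <- (d + 1)                 0xffc0
step 11: eval (d < (1 + (thread // 3))) 0xffc0
step 12: a <- ((d - d) - (a % -2))    0xfe00
step 13: d <- (d + 1)                 0xfe00
step 14: eval (d < (1 + (thread // 3))) 0xfe00
step 15: a <- ((d - d) - (a % -2))    0xf000
step 16: d <- (d + 1)                 0xf000
step 17: eval (d < (1 + (thread // 3))) 0xf000
step 18: a <- ((d - d) - (a % -2))    0x8000
step 19: d <- (d + 1)                 0x8000
step 20: eval (d < (1 + (thread // 3))) 0x8000
step 21: d <- thread                  0xffff
step 22: d <- c                       0xffff
step 23: d <- c                       0xffff

Answer: 24 steps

a: 0,0,0,0,0,0,0,0,0,0,0,0,0,0,0,0
d: 0,1,2,2,2,2,2,2,2,2,2,2,2,2,2,2
c: 0,1,2,2,2,2,2,2,2,2,2,2,2,2,2,2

steps = 24; useful = 249; efficiency = 249/384 = 83/128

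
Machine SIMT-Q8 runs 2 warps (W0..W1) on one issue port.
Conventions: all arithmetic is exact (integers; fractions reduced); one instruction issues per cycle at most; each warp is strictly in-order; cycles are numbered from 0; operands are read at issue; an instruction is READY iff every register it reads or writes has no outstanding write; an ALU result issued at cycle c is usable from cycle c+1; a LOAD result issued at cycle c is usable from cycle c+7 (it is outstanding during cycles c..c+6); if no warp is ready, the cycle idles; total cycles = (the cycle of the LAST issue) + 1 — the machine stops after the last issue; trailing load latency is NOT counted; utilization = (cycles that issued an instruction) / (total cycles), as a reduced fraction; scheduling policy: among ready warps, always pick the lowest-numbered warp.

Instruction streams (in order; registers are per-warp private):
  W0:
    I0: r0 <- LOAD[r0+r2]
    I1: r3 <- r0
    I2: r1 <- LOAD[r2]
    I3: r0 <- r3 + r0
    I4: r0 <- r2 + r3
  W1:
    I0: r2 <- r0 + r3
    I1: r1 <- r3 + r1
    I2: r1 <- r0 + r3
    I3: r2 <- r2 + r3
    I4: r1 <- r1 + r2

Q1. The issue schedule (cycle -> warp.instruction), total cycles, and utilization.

cycle 0: W0.I0
cycle 1: W1.I0
cycle 2: W1.I1
cycle 3: W1.I2
cycle 4: W1.I3
cycle 5: W1.I4
cycle 6: idle
cycle 7: W0.I1
cycle 8: W0.I2
cycle 9: W0.I3
cycle 10: W0.I4

Answer: 11 cycles, utilization 10/11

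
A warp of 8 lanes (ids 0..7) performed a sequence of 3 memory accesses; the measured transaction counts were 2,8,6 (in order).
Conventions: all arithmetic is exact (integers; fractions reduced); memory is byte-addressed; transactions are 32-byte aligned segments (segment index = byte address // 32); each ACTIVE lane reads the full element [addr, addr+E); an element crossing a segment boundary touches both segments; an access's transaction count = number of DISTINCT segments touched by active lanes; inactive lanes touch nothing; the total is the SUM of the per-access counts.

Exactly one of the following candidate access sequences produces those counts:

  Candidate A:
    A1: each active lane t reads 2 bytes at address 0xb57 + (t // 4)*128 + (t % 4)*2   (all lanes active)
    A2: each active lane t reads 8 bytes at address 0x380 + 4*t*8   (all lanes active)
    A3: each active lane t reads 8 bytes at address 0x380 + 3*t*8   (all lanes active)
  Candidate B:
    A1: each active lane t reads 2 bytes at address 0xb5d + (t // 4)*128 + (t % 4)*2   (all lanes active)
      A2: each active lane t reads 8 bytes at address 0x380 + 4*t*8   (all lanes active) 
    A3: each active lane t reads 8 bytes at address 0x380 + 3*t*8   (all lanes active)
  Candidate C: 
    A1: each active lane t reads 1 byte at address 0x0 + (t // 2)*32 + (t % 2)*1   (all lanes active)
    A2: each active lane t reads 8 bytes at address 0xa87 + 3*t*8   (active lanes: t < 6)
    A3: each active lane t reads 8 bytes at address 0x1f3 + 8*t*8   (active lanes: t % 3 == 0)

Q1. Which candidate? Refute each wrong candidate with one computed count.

B: A1 gives 4 transactions, not 2
C: A1 gives 4 transactions, not 2
A: all counts match (2,8,6)

Answer: A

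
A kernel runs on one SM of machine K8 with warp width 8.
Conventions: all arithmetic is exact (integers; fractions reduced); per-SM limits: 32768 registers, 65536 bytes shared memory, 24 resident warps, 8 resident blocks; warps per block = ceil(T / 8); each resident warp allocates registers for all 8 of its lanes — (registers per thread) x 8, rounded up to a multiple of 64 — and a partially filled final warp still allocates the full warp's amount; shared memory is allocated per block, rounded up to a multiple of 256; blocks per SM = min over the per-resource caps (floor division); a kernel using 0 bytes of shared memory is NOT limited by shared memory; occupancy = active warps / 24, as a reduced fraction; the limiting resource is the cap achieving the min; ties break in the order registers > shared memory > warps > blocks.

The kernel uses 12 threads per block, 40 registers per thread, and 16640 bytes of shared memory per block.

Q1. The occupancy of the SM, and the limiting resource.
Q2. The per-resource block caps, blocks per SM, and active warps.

Answer: occupancy 1/4, limited by shared memory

registers: 51 blocks
shared memory: 3 blocks
warps: 12 blocks
blocks: 8 blocks

Answer: 3 blocks, 6 active warps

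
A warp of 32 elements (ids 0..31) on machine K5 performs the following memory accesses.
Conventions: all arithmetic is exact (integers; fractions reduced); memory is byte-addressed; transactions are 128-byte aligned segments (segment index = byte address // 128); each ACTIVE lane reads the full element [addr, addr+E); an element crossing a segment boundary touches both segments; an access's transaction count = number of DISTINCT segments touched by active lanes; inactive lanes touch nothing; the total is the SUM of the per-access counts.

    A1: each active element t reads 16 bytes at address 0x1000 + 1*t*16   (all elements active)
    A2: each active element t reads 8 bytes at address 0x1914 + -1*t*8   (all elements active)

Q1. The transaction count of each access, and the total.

A1: 4 transactions
A2: 3 transactions

Answer: 4,3; total 7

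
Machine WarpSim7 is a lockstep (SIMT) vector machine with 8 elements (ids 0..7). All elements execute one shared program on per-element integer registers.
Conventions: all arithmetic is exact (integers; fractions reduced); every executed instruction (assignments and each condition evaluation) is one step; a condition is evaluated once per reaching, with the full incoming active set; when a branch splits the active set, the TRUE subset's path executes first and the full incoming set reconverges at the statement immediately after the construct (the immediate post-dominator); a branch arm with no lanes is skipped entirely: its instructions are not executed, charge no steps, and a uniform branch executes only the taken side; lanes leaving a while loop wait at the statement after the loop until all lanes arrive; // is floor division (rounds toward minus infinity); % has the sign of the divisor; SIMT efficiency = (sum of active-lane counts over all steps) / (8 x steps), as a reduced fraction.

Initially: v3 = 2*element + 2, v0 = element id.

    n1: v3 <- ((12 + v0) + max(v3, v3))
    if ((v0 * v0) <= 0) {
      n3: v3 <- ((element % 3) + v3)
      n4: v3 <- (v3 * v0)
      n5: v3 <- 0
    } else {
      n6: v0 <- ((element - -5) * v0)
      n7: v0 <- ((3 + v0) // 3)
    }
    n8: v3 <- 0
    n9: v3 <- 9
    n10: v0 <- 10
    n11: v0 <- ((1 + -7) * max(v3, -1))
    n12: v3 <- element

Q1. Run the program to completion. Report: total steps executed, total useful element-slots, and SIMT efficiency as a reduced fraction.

Answer: 12 steps, 73 useful, 73/96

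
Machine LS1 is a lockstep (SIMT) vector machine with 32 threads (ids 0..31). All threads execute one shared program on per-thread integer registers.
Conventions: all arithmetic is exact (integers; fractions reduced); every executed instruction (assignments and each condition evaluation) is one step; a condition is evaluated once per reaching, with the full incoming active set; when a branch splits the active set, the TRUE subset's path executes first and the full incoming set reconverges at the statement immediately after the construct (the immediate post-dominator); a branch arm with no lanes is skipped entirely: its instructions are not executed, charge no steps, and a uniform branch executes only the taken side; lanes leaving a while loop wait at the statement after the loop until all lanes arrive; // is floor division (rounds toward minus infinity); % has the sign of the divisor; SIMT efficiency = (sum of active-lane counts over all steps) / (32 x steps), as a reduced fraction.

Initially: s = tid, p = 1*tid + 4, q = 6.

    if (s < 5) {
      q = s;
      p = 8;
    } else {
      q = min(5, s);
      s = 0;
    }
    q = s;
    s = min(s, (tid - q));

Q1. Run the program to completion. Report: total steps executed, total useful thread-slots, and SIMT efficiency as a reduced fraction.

Answer: 7 steps, 160 useful, 5/7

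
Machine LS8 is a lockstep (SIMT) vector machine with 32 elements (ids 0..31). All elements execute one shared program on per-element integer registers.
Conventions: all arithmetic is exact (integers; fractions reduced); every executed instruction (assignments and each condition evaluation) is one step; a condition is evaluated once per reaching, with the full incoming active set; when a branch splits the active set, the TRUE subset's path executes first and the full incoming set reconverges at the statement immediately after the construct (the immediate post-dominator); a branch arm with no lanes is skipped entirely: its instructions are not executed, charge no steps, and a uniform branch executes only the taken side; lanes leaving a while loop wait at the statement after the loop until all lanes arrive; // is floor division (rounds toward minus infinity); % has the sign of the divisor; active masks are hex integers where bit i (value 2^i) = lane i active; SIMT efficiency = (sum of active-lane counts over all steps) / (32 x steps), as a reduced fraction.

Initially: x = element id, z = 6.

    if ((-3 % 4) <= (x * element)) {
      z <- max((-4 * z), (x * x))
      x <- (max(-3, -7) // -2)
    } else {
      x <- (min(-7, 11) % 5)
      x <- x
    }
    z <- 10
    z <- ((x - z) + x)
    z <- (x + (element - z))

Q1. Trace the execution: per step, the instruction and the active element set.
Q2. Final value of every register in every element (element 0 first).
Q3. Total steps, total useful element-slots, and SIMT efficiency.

step 0: eval ((-3 % 4) <= (x * element)) 0xffffffff
step 1: z <- max((-4 * z), (x * x))  0xfffffffe
step 2: x <- (max(-3, -7) // -2)     0xfffffffe
step 3: x <- (min(-7, 11) % 5)       0x00000001
step 4: x <- x                       0x00000001
step 5: z <- 10                      0xffffffff
step 6: z <- ((x - z) + x)           0xffffffff
step 7: z <- (x + (element - z))     0xffffffff

Answer: 8 steps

x: 3,1,1,1,1,1,1,1,1,1,1,1,1,1,1,1,1,1,1,1,1,1,1,1,1,1,1,1,1,1,1,1
z: 7,10,11,12,13,14,15,16,17,18,19,20,21,22,23,24,25,26,27,28,29,30,31,32,33,34,35,36,37,38,39,40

steps = 8; useful = 192; efficiency = 192/256 = 3/4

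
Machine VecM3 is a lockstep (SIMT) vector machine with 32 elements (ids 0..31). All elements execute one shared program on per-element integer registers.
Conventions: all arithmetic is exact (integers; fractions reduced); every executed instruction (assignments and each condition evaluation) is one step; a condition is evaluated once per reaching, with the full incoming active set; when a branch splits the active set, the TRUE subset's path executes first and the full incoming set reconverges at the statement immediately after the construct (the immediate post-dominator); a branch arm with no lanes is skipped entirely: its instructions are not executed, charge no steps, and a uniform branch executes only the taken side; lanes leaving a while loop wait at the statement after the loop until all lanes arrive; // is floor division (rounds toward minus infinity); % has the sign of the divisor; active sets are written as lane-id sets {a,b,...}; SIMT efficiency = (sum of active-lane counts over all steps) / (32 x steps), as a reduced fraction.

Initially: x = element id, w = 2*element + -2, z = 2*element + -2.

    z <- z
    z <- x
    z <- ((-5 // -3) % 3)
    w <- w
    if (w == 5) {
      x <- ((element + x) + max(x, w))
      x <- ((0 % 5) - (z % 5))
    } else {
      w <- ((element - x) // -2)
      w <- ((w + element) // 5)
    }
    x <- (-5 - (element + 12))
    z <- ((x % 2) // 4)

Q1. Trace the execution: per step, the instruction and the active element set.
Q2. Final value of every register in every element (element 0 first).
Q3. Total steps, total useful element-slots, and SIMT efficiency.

step 0: z <- z                       {0,1,2,3,4,5,6,7,8,9,10,11,12,13,14,15,16,17,18,19,20,21,22,23,24,25,26,27,28,29,30,31}
step 1: z <- x                       {0,1,2,3,4,5,6,7,8,9,10,11,12,13,14,15,16,17,18,19,20,21,22,23,24,25,26,27,28,29,30,31}
step 2: z <- ((-5 // -3) % 3)        {0,1,2,3,4,5,6,7,8,9,10,11,12,13,14,15,16,17,18,19,20,21,22,23,24,25,26,27,28,29,30,31}
step 3: w <- w                       {0,1,2,3,4,5,6,7,8,9,10,11,12,13,14,15,16,17,18,19,20,21,22,23,24,25,26,27,28,29,30,31}
step 4: eval (w == 5)                {0,1,2,3,4,5,6,7,8,9,10,11,12,13,14,15,16,17,18,19,20,21,22,23,24,25,26,27,28,29,30,31}
step 5: w <- ((element - x) // -2)   {0,1,2,3,4,5,6,7,8,9,10,11,12,13,14,15,16,17,18,19,20,21,22,23,24,25,26,27,28,29,30,31}
step 6: w <- ((w + element) // 5)    {0,1,2,3,4,5,6,7,8,9,10,11,12,13,14,15,16,17,18,19,20,21,22,23,24,25,26,27,28,29,30,31}
step 7: x <- (-5 - (element + 12))   {0,1,2,3,4,5,6,7,8,9,10,11,12,13,14,15,16,17,18,19,20,21,22,23,24,25,26,27,28,29,30,31}
step 8: z <- ((x % 2) // 4)          {0,1,2,3,4,5,6,7,8,9,10,11,12,13,14,15,16,17,18,19,20,21,22,23,24,25,26,27,28,29,30,31}

Answer: 9 steps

x: -17,-18,-19,-20,-21,-22,-23,-24,-25,-26,-27,-28,-29,-30,-31,-32,-33,-34,-35,-36,-37,-38,-39,-40,-41,-42,-43,-44,-45,-46,-47,-48
w: 0,0,0,0,0,1,1,1,1,1,2,2,2,2,2,3,3,3,3,3,4,4,4,4,4,5,5,5,5,5,6,6
z: 0,0,0,0,0,0,0,0,0,0,0,0,0,0,0,0,0,0,0,0,0,0,0,0,0,0,0,0,0,0,0,0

steps = 9; useful = 288; efficiency = 288/288 = 1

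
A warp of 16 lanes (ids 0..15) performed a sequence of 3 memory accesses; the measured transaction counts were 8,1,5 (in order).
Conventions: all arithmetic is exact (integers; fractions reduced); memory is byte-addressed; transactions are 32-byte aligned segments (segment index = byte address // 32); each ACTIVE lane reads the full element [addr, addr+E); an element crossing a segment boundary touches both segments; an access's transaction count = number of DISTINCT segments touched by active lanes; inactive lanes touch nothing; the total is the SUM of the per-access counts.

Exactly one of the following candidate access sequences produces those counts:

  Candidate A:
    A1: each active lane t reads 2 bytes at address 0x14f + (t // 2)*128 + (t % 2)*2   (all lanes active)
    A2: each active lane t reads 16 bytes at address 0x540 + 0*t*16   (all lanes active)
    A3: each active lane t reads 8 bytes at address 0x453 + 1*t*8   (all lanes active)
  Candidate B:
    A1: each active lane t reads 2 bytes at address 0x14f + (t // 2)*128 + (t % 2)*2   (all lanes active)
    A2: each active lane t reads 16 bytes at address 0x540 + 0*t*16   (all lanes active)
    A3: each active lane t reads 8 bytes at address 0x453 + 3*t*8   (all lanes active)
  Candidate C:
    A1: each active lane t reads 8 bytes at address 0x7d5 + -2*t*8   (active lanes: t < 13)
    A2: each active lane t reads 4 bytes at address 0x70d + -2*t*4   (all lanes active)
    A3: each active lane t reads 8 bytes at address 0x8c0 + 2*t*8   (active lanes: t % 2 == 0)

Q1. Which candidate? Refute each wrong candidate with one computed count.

B: A3 gives 13 transactions, not 5
C: A1 gives 7 transactions, not 8
A: all counts match (8,1,5)

Answer: A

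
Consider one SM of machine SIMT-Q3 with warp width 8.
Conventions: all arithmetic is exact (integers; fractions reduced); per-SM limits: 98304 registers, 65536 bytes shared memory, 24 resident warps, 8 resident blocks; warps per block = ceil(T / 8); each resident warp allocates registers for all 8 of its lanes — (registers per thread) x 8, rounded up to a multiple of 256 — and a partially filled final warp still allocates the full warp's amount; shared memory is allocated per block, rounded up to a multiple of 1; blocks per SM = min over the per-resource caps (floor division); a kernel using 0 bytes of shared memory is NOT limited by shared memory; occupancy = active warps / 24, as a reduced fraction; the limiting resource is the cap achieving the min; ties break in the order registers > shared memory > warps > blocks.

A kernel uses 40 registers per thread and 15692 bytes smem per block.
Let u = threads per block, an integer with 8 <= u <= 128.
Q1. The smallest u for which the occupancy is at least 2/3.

Answer: u = 25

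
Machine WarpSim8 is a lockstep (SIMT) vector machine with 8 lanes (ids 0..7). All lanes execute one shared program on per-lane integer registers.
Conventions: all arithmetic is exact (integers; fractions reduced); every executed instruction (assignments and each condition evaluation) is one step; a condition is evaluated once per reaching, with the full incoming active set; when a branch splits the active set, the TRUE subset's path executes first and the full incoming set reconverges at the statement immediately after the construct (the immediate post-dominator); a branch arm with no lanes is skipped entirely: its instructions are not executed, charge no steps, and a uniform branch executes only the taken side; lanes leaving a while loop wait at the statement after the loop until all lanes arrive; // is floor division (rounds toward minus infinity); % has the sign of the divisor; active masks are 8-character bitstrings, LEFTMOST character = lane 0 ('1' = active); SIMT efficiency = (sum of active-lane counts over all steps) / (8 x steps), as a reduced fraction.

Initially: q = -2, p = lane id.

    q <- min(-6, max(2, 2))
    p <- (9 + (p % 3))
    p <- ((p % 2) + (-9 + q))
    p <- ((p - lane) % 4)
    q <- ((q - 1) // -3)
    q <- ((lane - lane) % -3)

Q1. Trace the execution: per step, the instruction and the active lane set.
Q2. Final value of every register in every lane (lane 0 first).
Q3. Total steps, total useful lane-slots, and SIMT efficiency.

step 0: q <- min(-6, max(2, 2))      11111111
step 1: p <- (9 + (p % 3))           11111111
step 2: p <- ((p % 2) + (-9 + q))    11111111
step 3: p <- ((p - lane) % 4)        11111111
step 4: q <- ((q - 1) // -3)         11111111
step 5: q <- ((lane - lane) % -3)    11111111

Answer: 6 steps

q: 0,0,0,0,0,0,0,0
p: 2,0,0,3,1,1,0,2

steps = 6; useful = 48; efficiency = 48/48 = 1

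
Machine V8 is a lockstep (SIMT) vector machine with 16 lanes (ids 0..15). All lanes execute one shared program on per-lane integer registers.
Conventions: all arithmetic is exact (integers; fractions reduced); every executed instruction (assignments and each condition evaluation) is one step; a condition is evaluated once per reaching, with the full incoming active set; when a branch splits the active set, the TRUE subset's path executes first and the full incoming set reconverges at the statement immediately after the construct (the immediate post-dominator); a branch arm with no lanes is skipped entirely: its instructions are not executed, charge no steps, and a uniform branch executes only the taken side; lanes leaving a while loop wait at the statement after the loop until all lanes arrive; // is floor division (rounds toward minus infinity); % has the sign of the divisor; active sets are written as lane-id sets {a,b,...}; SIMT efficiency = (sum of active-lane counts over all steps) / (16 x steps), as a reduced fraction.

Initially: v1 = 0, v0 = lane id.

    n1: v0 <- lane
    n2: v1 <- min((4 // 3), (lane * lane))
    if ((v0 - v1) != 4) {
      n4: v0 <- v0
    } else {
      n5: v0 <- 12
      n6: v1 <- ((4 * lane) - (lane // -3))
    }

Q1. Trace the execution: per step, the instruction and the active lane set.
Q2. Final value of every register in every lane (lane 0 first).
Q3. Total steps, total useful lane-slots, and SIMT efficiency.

step 0: v0 <- lane                   {0,1,2,3,4,5,6,7,8,9,10,11,12,13,14,15}
step 1: v1 <- min((4 // 3), (lane * lane)) {0,1,2,3,4,5,6,7,8,9,10,11,12,13,14,15}
step 2: eval ((v0 - v1) != 4)        {0,1,2,3,4,5,6,7,8,9,10,11,12,13,14,15}
step 3: v0 <- v0                     {0,1,2,3,4,6,7,8,9,10,11,12,13,14,15}
step 4: v0 <- 12                     {5}
step 5: v1 <- ((4 * lane) - (lane // -3)) {5}

Answer: 6 steps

v1: 0,1,1,1,1,22,1,1,1,1,1,1,1,1,1,1
v0: 0,1,2,3,4,12,6,7,8,9,10,11,12,13,14,15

steps = 6; useful = 65; efficiency = 65/96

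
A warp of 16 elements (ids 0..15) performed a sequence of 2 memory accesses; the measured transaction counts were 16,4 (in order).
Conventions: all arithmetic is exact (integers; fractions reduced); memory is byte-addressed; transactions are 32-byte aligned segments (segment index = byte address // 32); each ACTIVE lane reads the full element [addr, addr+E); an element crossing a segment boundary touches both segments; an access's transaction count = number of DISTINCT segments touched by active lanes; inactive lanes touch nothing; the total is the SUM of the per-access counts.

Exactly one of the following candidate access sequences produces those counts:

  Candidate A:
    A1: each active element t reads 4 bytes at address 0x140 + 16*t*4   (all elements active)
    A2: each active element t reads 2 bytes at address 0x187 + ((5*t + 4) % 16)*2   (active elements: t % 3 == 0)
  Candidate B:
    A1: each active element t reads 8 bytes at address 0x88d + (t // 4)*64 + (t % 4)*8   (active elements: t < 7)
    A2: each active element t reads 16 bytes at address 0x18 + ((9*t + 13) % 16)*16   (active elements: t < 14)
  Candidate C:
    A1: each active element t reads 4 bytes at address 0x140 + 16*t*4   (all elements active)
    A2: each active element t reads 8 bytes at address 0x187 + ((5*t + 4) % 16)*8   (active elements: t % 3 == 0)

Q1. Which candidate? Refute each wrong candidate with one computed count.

A: A2 gives 2 transactions, not 4
B: A1 gives 4 transactions, not 16
C: all counts match (16,4)

Answer: C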